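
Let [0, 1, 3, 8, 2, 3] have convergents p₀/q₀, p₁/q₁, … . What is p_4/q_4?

Using pₖ = aₖpₖ₋₁ + pₖ₋₂, qₖ = aₖqₖ₋₁ + qₖ₋₂ (with p₋₁=1, p₋₂=0, q₋₁=0, q₋₂=1):
  k=0: a=0, p=0, q=1
  k=1: a=1, p=1, q=1
  k=2: a=3, p=3, q=4
  k=3: a=8, p=25, q=33
  k=4: a=2, p=53, q=70

53/70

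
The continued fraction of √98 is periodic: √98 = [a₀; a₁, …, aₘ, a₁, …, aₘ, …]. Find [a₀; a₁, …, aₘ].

[9; 1, 8, 1, 18]

a₀ = ⌊√98⌋ = 9.
With m₀=0, d₀=1 and mₖ₊₁ = dₖaₖ − mₖ, dₖ₊₁ = (n − mₖ₊₁²)/dₖ, aₖ₊₁ = ⌊(a₀+mₖ₊₁)/dₖ₊₁⌋:
  k=1: m=9, d=17, a=1
  k=2: m=8, d=2, a=8
  k=3: m=8, d=17, a=1
  k=4: m=9, d=1, a=18
d=1 and a=2a₀=18 at k=4, so the next step gives (m, d) = (9, 17) again — its k=1 value — and the period has length 4.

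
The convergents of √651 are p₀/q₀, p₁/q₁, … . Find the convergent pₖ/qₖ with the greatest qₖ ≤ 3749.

√651 = [25; 1, 1, 16, 1, 1, 50, …] (period length 6).
Convergents:
  p_0/q_0 = 25/1
  p_1/q_1 = 26/1
  p_2/q_2 = 51/2
  p_3/q_3 = 842/33
  p_4/q_4 = 893/35
  p_5/q_5 = 1735/68
  p_6/q_6 = 87643/3435
  p_7/q_7 = 89378/3503
  p_8/q_8 = 177021/6938
q_7 = 3503 ≤ 3749 < 6938 = q_8, so the answer is 89378/3503.

89378/3503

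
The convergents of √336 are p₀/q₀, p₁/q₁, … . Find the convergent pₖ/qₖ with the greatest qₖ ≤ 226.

√336 = [18; 3, 36, …] (period length 2).
Convergents:
  p_0/q_0 = 18/1
  p_1/q_1 = 55/3
  p_2/q_2 = 1998/109
  p_3/q_3 = 6049/330
q_2 = 109 ≤ 226 < 330 = q_3, so the answer is 1998/109.

1998/109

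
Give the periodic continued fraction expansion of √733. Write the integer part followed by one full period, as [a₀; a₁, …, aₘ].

a₀ = ⌊√733⌋ = 27.

[27; 13, 1, 1, 13, 54]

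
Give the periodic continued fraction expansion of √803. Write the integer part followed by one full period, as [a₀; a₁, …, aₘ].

[28; 2, 1, 27, 1, 2, 56]

a₀ = ⌊√803⌋ = 28.
With m₀=0, d₀=1 and mₖ₊₁ = dₖaₖ − mₖ, dₖ₊₁ = (n − mₖ₊₁²)/dₖ, aₖ₊₁ = ⌊(a₀+mₖ₊₁)/dₖ₊₁⌋:
  k=1: m=28, d=19, a=2
  k=2: m=10, d=37, a=1
  k=3: m=27, d=2, a=27
  k=4: m=27, d=37, a=1
  k=5: m=10, d=19, a=2
  k=6: m=28, d=1, a=56
d=1 and a=2a₀=56 at k=6, so the next step gives (m, d) = (28, 19) again — its k=1 value — and the period has length 6.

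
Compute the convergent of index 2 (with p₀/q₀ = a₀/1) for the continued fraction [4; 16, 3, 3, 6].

199/49

Using pₖ = aₖpₖ₋₁ + pₖ₋₂, qₖ = aₖqₖ₋₁ + qₖ₋₂ (with p₋₁=1, p₋₂=0, q₋₁=0, q₋₂=1):
  k=0: a=4, p=4, q=1
  k=1: a=16, p=65, q=16
  k=2: a=3, p=199, q=49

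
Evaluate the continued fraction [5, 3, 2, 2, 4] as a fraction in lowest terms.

397/75

Using pₖ = aₖpₖ₋₁ + pₖ₋₂ and qₖ = aₖqₖ₋₁ + qₖ₋₂:
  k=0: a=5, p=5, q=1
  k=1: a=3, p=16, q=3
  k=2: a=2, p=37, q=7
  k=3: a=2, p=90, q=17
  k=4: a=4, p=397, q=75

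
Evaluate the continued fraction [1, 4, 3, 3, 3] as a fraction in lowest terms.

Using pₖ = aₖpₖ₋₁ + pₖ₋₂ and qₖ = aₖqₖ₋₁ + qₖ₋₂:
  k=0: a=1, p=1, q=1
  k=1: a=4, p=5, q=4
  k=2: a=3, p=16, q=13
  k=3: a=3, p=53, q=43
  k=4: a=3, p=175, q=142

175/142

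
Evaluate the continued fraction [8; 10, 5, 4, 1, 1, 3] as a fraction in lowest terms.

13783/1702

Using pₖ = aₖpₖ₋₁ + pₖ₋₂ and qₖ = aₖqₖ₋₁ + qₖ₋₂:
  k=0: a=8, p=8, q=1
  k=1: a=10, p=81, q=10
  k=2: a=5, p=413, q=51
  k=3: a=4, p=1733, q=214
  k=4: a=1, p=2146, q=265
  k=5: a=1, p=3879, q=479
  k=6: a=3, p=13783, q=1702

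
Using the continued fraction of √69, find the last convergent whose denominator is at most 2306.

√69 = [8; 3, 3, 1, 4, 1, 3, 3, 16, …] (period length 8).
Convergents:
  p_0/q_0 = 8/1
  p_1/q_1 = 25/3
  p_2/q_2 = 83/10
  p_3/q_3 = 108/13
  p_4/q_4 = 515/62
  p_5/q_5 = 623/75
  p_6/q_6 = 2384/287
  p_7/q_7 = 7775/936
  p_8/q_8 = 126784/15263
q_7 = 936 ≤ 2306 < 15263 = q_8, so the answer is 7775/936.

7775/936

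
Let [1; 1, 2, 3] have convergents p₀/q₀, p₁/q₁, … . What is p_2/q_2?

5/3

Using pₖ = aₖpₖ₋₁ + pₖ₋₂, qₖ = aₖqₖ₋₁ + qₖ₋₂ (with p₋₁=1, p₋₂=0, q₋₁=0, q₋₂=1):
  k=0: a=1, p=1, q=1
  k=1: a=1, p=2, q=1
  k=2: a=2, p=5, q=3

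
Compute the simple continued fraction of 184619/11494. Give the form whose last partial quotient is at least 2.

184619 = 16×11494 + 715
11494 = 16×715 + 54
715 = 13×54 + 13
54 = 4×13 + 2
13 = 6×2 + 1
2 = 2×1 + 0  (stop)
So 184619/11494 = [16; 16, 13, 4, 6, 2].

[16; 16, 13, 4, 6, 2]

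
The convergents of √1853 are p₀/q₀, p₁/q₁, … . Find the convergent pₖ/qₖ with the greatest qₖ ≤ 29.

947/22

√1853 = [43; 21, 1, 1, 21, 86, …] (period length 5).
Convergents:
  p_0/q_0 = 43/1
  p_1/q_1 = 904/21
  p_2/q_2 = 947/22
  p_3/q_3 = 1851/43
q_2 = 22 ≤ 29 < 43 = q_3, so the answer is 947/22.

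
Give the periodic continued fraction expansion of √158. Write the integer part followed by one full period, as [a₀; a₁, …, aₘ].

[12; 1, 1, 3, 12, 3, 1, 1, 24]

a₀ = ⌊√158⌋ = 12.
With m₀=0, d₀=1 and mₖ₊₁ = dₖaₖ − mₖ, dₖ₊₁ = (n − mₖ₊₁²)/dₖ, aₖ₊₁ = ⌊(a₀+mₖ₊₁)/dₖ₊₁⌋:
  k=1: m=12, d=14, a=1
  k=2: m=2, d=11, a=1
  k=3: m=9, d=7, a=3
  k=4: m=12, d=2, a=12
  k=5: m=12, d=7, a=3
  k=6: m=9, d=11, a=1
  k=7: m=2, d=14, a=1
  k=8: m=12, d=1, a=24
d=1 and a=2a₀=24 at k=8, so the next step gives (m, d) = (12, 14) again — its k=1 value — and the period has length 8.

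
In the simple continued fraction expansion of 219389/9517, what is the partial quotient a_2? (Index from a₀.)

9

219389 = 23·9517 + 498   →  a_0 = 23
9517 = 19·498 + 55   →  a_1 = 19
498 = 9·55 + 3   →  a_2 = 9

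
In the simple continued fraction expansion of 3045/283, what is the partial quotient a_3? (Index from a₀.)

3045 = 10·283 + 215   →  a_0 = 10
283 = 1·215 + 68   →  a_1 = 1
215 = 3·68 + 11   →  a_2 = 3
68 = 6·11 + 2   →  a_3 = 6

6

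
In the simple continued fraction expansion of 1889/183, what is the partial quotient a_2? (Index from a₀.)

1889 = 10·183 + 59   →  a_0 = 10
183 = 3·59 + 6   →  a_1 = 3
59 = 9·6 + 5   →  a_2 = 9

9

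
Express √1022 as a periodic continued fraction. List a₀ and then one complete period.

a₀ = ⌊√1022⌋ = 31.
With m₀=0, d₀=1 and mₖ₊₁ = dₖaₖ − mₖ, dₖ₊₁ = (n − mₖ₊₁²)/dₖ, aₖ₊₁ = ⌊(a₀+mₖ₊₁)/dₖ₊₁⌋:
  k=1: m=31, d=61, a=1
  k=2: m=30, d=2, a=30
  k=3: m=30, d=61, a=1
  k=4: m=31, d=1, a=62
d=1 and a=2a₀=62 at k=4, so the next step gives (m, d) = (31, 61) again — its k=1 value — and the period has length 4.

[31; 1, 30, 1, 62]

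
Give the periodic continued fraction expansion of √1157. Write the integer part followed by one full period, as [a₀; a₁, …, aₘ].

a₀ = ⌊√1157⌋ = 34.
With m₀=0, d₀=1 and mₖ₊₁ = dₖaₖ − mₖ, dₖ₊₁ = (n − mₖ₊₁²)/dₖ, aₖ₊₁ = ⌊(a₀+mₖ₊₁)/dₖ₊₁⌋:
  k=1: m=34, d=1, a=68
d=1 and a=2a₀=68 at k=1, so the next step gives (m, d) = (34, 1) again — its k=1 value — and the period has length 1.

[34; 68]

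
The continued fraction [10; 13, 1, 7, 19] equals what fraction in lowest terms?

Fold from the inside: start with 19/1.
  7 + 1/19 = 134/19
  1 + 19/134 = 153/134
  13 + 134/153 = 2123/153
  10 + 153/2123 = 21383/2123

21383/2123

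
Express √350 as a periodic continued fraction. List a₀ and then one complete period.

[18; 1, 2, 2, 2, 1, 36]

a₀ = ⌊√350⌋ = 18.
With m₀=0, d₀=1 and mₖ₊₁ = dₖaₖ − mₖ, dₖ₊₁ = (n − mₖ₊₁²)/dₖ, aₖ₊₁ = ⌊(a₀+mₖ₊₁)/dₖ₊₁⌋:
  k=1: m=18, d=26, a=1
  k=2: m=8, d=11, a=2
  k=3: m=14, d=14, a=2
  k=4: m=14, d=11, a=2
  k=5: m=8, d=26, a=1
  k=6: m=18, d=1, a=36
d=1 and a=2a₀=36 at k=6, so the next step gives (m, d) = (18, 26) again — its k=1 value — and the period has length 6.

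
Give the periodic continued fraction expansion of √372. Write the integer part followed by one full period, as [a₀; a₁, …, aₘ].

[19; 3, 2, 12, 2, 3, 38]

a₀ = ⌊√372⌋ = 19.
With m₀=0, d₀=1 and mₖ₊₁ = dₖaₖ − mₖ, dₖ₊₁ = (n − mₖ₊₁²)/dₖ, aₖ₊₁ = ⌊(a₀+mₖ₊₁)/dₖ₊₁⌋:
  k=1: m=19, d=11, a=3
  k=2: m=14, d=16, a=2
  k=3: m=18, d=3, a=12
  k=4: m=18, d=16, a=2
  k=5: m=14, d=11, a=3
  k=6: m=19, d=1, a=38
d=1 and a=2a₀=38 at k=6, so the next step gives (m, d) = (19, 11) again — its k=1 value — and the period has length 6.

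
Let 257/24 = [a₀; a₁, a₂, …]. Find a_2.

2

257 = 10·24 + 17   →  a_0 = 10
24 = 1·17 + 7   →  a_1 = 1
17 = 2·7 + 3   →  a_2 = 2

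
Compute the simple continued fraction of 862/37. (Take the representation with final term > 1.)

[23; 3, 2, 1, 3]

862 = 23·37 + 11
37 = 3·11 + 4
11 = 2·4 + 3
4 = 1·3 + 1
3 = 3·1 + 0  (stop)
So 862/37 = [23; 3, 2, 1, 3].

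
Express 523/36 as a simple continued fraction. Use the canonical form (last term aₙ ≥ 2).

[14; 1, 1, 8, 2]

523 = 14·36 + 19
36 = 1·19 + 17
19 = 1·17 + 2
17 = 8·2 + 1
2 = 2·1 + 0  (stop)
So 523/36 = [14; 1, 1, 8, 2].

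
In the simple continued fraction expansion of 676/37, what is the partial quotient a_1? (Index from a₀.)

676 = 18·37 + 10   →  a_0 = 18
37 = 3·10 + 7   →  a_1 = 3

3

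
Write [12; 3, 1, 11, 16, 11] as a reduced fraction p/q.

102491/8363

Using pₖ = aₖpₖ₋₁ + pₖ₋₂ and qₖ = aₖqₖ₋₁ + qₖ₋₂:
  k=0: a=12, p=12, q=1
  k=1: a=3, p=37, q=3
  k=2: a=1, p=49, q=4
  k=3: a=11, p=576, q=47
  k=4: a=16, p=9265, q=756
  k=5: a=11, p=102491, q=8363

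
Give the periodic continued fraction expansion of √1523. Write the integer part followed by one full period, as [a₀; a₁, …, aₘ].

a₀ = ⌊√1523⌋ = 39.
With m₀=0, d₀=1 and mₖ₊₁ = dₖaₖ − mₖ, dₖ₊₁ = (n − mₖ₊₁²)/dₖ, aₖ₊₁ = ⌊(a₀+mₖ₊₁)/dₖ₊₁⌋:
  k=1: m=39, d=2, a=39
  k=2: m=39, d=1, a=78
d=1 and a=2a₀=78 at k=2, so the next step gives (m, d) = (39, 2) again — its k=1 value — and the period has length 2.

[39; 39, 78]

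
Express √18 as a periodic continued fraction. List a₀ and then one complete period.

[4; 4, 8]

a₀ = ⌊√18⌋ = 4.
With m₀=0, d₀=1 and mₖ₊₁ = dₖaₖ − mₖ, dₖ₊₁ = (n − mₖ₊₁²)/dₖ, aₖ₊₁ = ⌊(a₀+mₖ₊₁)/dₖ₊₁⌋:
  k=1: m=4, d=2, a=4
  k=2: m=4, d=1, a=8
d=1 and a=2a₀=8 at k=2, so the next step gives (m, d) = (4, 2) again — its k=1 value — and the period has length 2.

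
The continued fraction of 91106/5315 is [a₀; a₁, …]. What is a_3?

1

91106 = 17·5315 + 751   →  a_0 = 17
5315 = 7·751 + 58   →  a_1 = 7
751 = 12·58 + 55   →  a_2 = 12
58 = 1·55 + 3   →  a_3 = 1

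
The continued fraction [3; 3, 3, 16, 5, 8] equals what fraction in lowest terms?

22322/6763

Fold from the inside: start with 8/1.
  5 + 1/8 = 41/8
  16 + 8/41 = 664/41
  3 + 41/664 = 2033/664
  3 + 664/2033 = 6763/2033
  3 + 2033/6763 = 22322/6763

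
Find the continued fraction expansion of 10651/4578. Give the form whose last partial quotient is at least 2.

10651 = 2*4578 + 1495
4578 = 3*1495 + 93
1495 = 16*93 + 7
93 = 13*7 + 2
7 = 3*2 + 1
2 = 2*1 + 0  (stop)
So 10651/4578 = [2; 3, 16, 13, 3, 2].

[2; 3, 16, 13, 3, 2]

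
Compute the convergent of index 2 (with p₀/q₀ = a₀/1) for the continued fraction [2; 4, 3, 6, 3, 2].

29/13

Using pₖ = aₖpₖ₋₁ + pₖ₋₂, qₖ = aₖqₖ₋₁ + qₖ₋₂ (with p₋₁=1, p₋₂=0, q₋₁=0, q₋₂=1):
  k=0: a=2, p=2, q=1
  k=1: a=4, p=9, q=4
  k=2: a=3, p=29, q=13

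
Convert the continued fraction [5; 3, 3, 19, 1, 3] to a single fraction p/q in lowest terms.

Fold from the inside: start with 3/1.
  1 + 1/3 = 4/3
  19 + 3/4 = 79/4
  3 + 4/79 = 241/79
  3 + 79/241 = 802/241
  5 + 241/802 = 4251/802

4251/802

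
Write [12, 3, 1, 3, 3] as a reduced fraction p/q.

Using pₖ = aₖpₖ₋₁ + pₖ₋₂ and qₖ = aₖqₖ₋₁ + qₖ₋₂:
  k=0: a=12, p=12, q=1
  k=1: a=3, p=37, q=3
  k=2: a=1, p=49, q=4
  k=3: a=3, p=184, q=15
  k=4: a=3, p=601, q=49

601/49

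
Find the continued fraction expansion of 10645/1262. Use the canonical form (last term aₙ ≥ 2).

[8; 2, 3, 2, 1, 7, 7]

10645 = 8·1262 + 549
1262 = 2·549 + 164
549 = 3·164 + 57
164 = 2·57 + 50
57 = 1·50 + 7
50 = 7·7 + 1
7 = 7·1 + 0  (stop)
So 10645/1262 = [8; 2, 3, 2, 1, 7, 7].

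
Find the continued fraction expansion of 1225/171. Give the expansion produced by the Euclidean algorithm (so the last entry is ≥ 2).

1225 = 7·171 + 28
171 = 6·28 + 3
28 = 9·3 + 1
3 = 3·1 + 0  (stop)
So 1225/171 = [7; 6, 9, 3].

[7; 6, 9, 3]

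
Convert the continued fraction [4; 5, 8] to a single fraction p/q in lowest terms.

Fold from the inside: start with 8/1.
  5 + 1/8 = 41/8
  4 + 8/41 = 172/41

172/41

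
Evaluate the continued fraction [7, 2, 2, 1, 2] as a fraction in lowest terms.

141/19

Using pₖ = aₖpₖ₋₁ + pₖ₋₂ and qₖ = aₖqₖ₋₁ + qₖ₋₂:
  k=0: a=7, p=7, q=1
  k=1: a=2, p=15, q=2
  k=2: a=2, p=37, q=5
  k=3: a=1, p=52, q=7
  k=4: a=2, p=141, q=19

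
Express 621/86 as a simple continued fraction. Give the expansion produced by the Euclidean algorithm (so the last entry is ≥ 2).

621 = 7*86 + 19
86 = 4*19 + 10
19 = 1*10 + 9
10 = 1*9 + 1
9 = 9*1 + 0  (stop)
So 621/86 = [7; 4, 1, 1, 9].

[7; 4, 1, 1, 9]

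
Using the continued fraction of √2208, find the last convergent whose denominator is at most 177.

4417/94

√2208 = [46; 1, 92, …] (period length 2).
Convergents:
  p_0/q_0 = 46/1
  p_1/q_1 = 47/1
  p_2/q_2 = 4370/93
  p_3/q_3 = 4417/94
  p_4/q_4 = 410734/8741
q_3 = 94 ≤ 177 < 8741 = q_4, so the answer is 4417/94.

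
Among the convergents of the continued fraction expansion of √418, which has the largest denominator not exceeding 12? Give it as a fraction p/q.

184/9

√418 = [20; 2, 4, 20, 4, 2, 40, …] (period length 6).
Convergents:
  p_0/q_0 = 20/1
  p_1/q_1 = 41/2
  p_2/q_2 = 184/9
  p_3/q_3 = 3721/182
q_2 = 9 ≤ 12 < 182 = q_3, so the answer is 184/9.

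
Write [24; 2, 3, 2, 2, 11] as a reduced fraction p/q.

Using pₖ = aₖpₖ₋₁ + pₖ₋₂ and qₖ = aₖqₖ₋₁ + qₖ₋₂:
  k=0: a=24, p=24, q=1
  k=1: a=2, p=49, q=2
  k=2: a=3, p=171, q=7
  k=3: a=2, p=391, q=16
  k=4: a=2, p=953, q=39
  k=5: a=11, p=10874, q=445

10874/445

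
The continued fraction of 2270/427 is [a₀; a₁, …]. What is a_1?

2270 = 5·427 + 135   →  a_0 = 5
427 = 3·135 + 22   →  a_1 = 3

3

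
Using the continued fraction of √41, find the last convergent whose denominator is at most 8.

32/5

√41 = [6; 2, 2, 12, …] (period length 3).
Convergents:
  p_0/q_0 = 6/1
  p_1/q_1 = 13/2
  p_2/q_2 = 32/5
  p_3/q_3 = 397/62
q_2 = 5 ≤ 8 < 62 = q_3, so the answer is 32/5.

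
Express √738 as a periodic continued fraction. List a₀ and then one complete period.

a₀ = ⌊√738⌋ = 27.
With m₀=0, d₀=1 and mₖ₊₁ = dₖaₖ − mₖ, dₖ₊₁ = (n − mₖ₊₁²)/dₖ, aₖ₊₁ = ⌊(a₀+mₖ₊₁)/dₖ₊₁⌋:
  k=1: m=27, d=9, a=6
  k=2: m=27, d=1, a=54
d=1 and a=2a₀=54 at k=2, so the next step gives (m, d) = (27, 9) again — its k=1 value — and the period has length 2.

[27; 6, 54]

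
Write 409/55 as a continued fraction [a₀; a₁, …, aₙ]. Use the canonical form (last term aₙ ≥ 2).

[7; 2, 3, 2, 3]

409 = 7×55 + 24
55 = 2×24 + 7
24 = 3×7 + 3
7 = 2×3 + 1
3 = 3×1 + 0  (stop)
So 409/55 = [7; 2, 3, 2, 3].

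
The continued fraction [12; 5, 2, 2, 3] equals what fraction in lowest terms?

1121/92

Using pₖ = aₖpₖ₋₁ + pₖ₋₂ and qₖ = aₖqₖ₋₁ + qₖ₋₂:
  k=0: a=12, p=12, q=1
  k=1: a=5, p=61, q=5
  k=2: a=2, p=134, q=11
  k=3: a=2, p=329, q=27
  k=4: a=3, p=1121, q=92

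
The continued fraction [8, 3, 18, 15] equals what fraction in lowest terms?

Using pₖ = aₖpₖ₋₁ + pₖ₋₂ and qₖ = aₖqₖ₋₁ + qₖ₋₂:
  k=0: a=8, p=8, q=1
  k=1: a=3, p=25, q=3
  k=2: a=18, p=458, q=55
  k=3: a=15, p=6895, q=828

6895/828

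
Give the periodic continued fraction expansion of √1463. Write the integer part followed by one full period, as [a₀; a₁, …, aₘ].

[38; 4, 76]

a₀ = ⌊√1463⌋ = 38.
With m₀=0, d₀=1 and mₖ₊₁ = dₖaₖ − mₖ, dₖ₊₁ = (n − mₖ₊₁²)/dₖ, aₖ₊₁ = ⌊(a₀+mₖ₊₁)/dₖ₊₁⌋:
  k=1: m=38, d=19, a=4
  k=2: m=38, d=1, a=76
d=1 and a=2a₀=76 at k=2, so the next step gives (m, d) = (38, 19) again — its k=1 value — and the period has length 2.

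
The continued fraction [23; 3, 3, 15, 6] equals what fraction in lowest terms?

21623/928

Fold from the inside: start with 6/1.
  15 + 1/6 = 91/6
  3 + 6/91 = 279/91
  3 + 91/279 = 928/279
  23 + 279/928 = 21623/928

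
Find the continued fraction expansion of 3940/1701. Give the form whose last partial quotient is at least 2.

3940 = 2×1701 + 538
1701 = 3×538 + 87
538 = 6×87 + 16
87 = 5×16 + 7
16 = 2×7 + 2
7 = 3×2 + 1
2 = 2×1 + 0  (stop)
So 3940/1701 = [2; 3, 6, 5, 2, 3, 2].

[2; 3, 6, 5, 2, 3, 2]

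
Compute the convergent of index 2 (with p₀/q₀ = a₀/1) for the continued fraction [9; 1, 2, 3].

29/3

Using pₖ = aₖpₖ₋₁ + pₖ₋₂, qₖ = aₖqₖ₋₁ + qₖ₋₂ (with p₋₁=1, p₋₂=0, q₋₁=0, q₋₂=1):
  k=0: a=9, p=9, q=1
  k=1: a=1, p=10, q=1
  k=2: a=2, p=29, q=3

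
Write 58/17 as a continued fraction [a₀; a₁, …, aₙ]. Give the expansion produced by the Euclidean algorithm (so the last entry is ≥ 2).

[3; 2, 2, 3]

58 = 3·17 + 7
17 = 2·7 + 3
7 = 2·3 + 1
3 = 3·1 + 0  (stop)
So 58/17 = [3; 2, 2, 3].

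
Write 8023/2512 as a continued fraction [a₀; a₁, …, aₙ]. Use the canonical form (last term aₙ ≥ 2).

[3; 5, 6, 3, 12, 2]

8023 = 3·2512 + 487
2512 = 5·487 + 77
487 = 6·77 + 25
77 = 3·25 + 2
25 = 12·2 + 1
2 = 2·1 + 0  (stop)
So 8023/2512 = [3; 5, 6, 3, 12, 2].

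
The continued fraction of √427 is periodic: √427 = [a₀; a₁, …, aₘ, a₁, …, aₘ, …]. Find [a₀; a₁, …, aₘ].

[20; 1, 1, 1, 40]

a₀ = ⌊√427⌋ = 20.
With m₀=0, d₀=1 and mₖ₊₁ = dₖaₖ − mₖ, dₖ₊₁ = (n − mₖ₊₁²)/dₖ, aₖ₊₁ = ⌊(a₀+mₖ₊₁)/dₖ₊₁⌋:
  k=1: m=20, d=27, a=1
  k=2: m=7, d=14, a=1
  k=3: m=7, d=27, a=1
  k=4: m=20, d=1, a=40
d=1 and a=2a₀=40 at k=4, so the next step gives (m, d) = (20, 27) again — its k=1 value — and the period has length 4.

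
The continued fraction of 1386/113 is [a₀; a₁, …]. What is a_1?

3

1386 = 12·113 + 30   →  a_0 = 12
113 = 3·30 + 23   →  a_1 = 3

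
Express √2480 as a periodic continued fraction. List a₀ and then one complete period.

[49; 1, 3, 1, 98]

a₀ = ⌊√2480⌋ = 49.
With m₀=0, d₀=1 and mₖ₊₁ = dₖaₖ − mₖ, dₖ₊₁ = (n − mₖ₊₁²)/dₖ, aₖ₊₁ = ⌊(a₀+mₖ₊₁)/dₖ₊₁⌋:
  k=1: m=49, d=79, a=1
  k=2: m=30, d=20, a=3
  k=3: m=30, d=79, a=1
  k=4: m=49, d=1, a=98
d=1 and a=2a₀=98 at k=4, so the next step gives (m, d) = (49, 79) again — its k=1 value — and the period has length 4.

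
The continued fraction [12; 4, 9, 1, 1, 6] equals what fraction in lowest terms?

6232/509

Fold from the inside: start with 6/1.
  1 + 1/6 = 7/6
  1 + 6/7 = 13/7
  9 + 7/13 = 124/13
  4 + 13/124 = 509/124
  12 + 124/509 = 6232/509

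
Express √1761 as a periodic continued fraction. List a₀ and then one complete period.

[41; 1, 26, 1, 82]

a₀ = ⌊√1761⌋ = 41.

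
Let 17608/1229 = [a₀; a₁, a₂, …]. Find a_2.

17608 = 14·1229 + 402   →  a_0 = 14
1229 = 3·402 + 23   →  a_1 = 3
402 = 17·23 + 11   →  a_2 = 17

17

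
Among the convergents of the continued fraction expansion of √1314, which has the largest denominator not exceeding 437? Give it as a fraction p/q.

10476/289

√1314 = [36; 4, 72, …] (period length 2).
Convergents:
  p_0/q_0 = 36/1
  p_1/q_1 = 145/4
  p_2/q_2 = 10476/289
  p_3/q_3 = 42049/1160
q_2 = 289 ≤ 437 < 1160 = q_3, so the answer is 10476/289.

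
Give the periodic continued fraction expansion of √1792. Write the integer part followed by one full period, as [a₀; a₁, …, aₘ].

a₀ = ⌊√1792⌋ = 42.
With m₀=0, d₀=1 and mₖ₊₁ = dₖaₖ − mₖ, dₖ₊₁ = (n − mₖ₊₁²)/dₖ, aₖ₊₁ = ⌊(a₀+mₖ₊₁)/dₖ₊₁⌋:
  k=1: m=42, d=28, a=3
  k=2: m=42, d=1, a=84
d=1 and a=2a₀=84 at k=2, so the next step gives (m, d) = (42, 28) again — its k=1 value — and the period has length 2.

[42; 3, 84]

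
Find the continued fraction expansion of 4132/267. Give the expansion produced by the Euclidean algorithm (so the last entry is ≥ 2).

4132 = 15*267 + 127
267 = 2*127 + 13
127 = 9*13 + 10
13 = 1*10 + 3
10 = 3*3 + 1
3 = 3*1 + 0  (stop)
So 4132/267 = [15; 2, 9, 1, 3, 3].

[15; 2, 9, 1, 3, 3]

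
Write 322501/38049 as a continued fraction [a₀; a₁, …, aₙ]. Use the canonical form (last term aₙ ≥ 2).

[8; 2, 9, 1, 8, 9, 7, 3]

322501 = 8*38049 + 18109
38049 = 2*18109 + 1831
18109 = 9*1831 + 1630
1831 = 1*1630 + 201
1630 = 8*201 + 22
201 = 9*22 + 3
22 = 7*3 + 1
3 = 3*1 + 0  (stop)
So 322501/38049 = [8; 2, 9, 1, 8, 9, 7, 3].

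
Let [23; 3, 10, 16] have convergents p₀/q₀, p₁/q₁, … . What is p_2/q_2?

Using pₖ = aₖpₖ₋₁ + pₖ₋₂, qₖ = aₖqₖ₋₁ + qₖ₋₂ (with p₋₁=1, p₋₂=0, q₋₁=0, q₋₂=1):
  k=0: a=23, p=23, q=1
  k=1: a=3, p=70, q=3
  k=2: a=10, p=723, q=31

723/31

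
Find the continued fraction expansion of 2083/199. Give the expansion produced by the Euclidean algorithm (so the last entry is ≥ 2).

2083 = 10*199 + 93
199 = 2*93 + 13
93 = 7*13 + 2
13 = 6*2 + 1
2 = 2*1 + 0  (stop)
So 2083/199 = [10; 2, 7, 6, 2].

[10; 2, 7, 6, 2]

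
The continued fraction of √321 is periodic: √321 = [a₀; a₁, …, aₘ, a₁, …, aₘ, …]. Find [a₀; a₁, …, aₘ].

a₀ = ⌊√321⌋ = 17.
With m₀=0, d₀=1 and mₖ₊₁ = dₖaₖ − mₖ, dₖ₊₁ = (n − mₖ₊₁²)/dₖ, aₖ₊₁ = ⌊(a₀+mₖ₊₁)/dₖ₊₁⌋:
  k=1: m=17, d=32, a=1
  k=2: m=15, d=3, a=10
  k=3: m=15, d=32, a=1
  k=4: m=17, d=1, a=34
d=1 and a=2a₀=34 at k=4, so the next step gives (m, d) = (17, 32) again — its k=1 value — and the period has length 4.

[17; 1, 10, 1, 34]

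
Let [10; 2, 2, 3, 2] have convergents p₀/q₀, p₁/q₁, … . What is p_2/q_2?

Using pₖ = aₖpₖ₋₁ + pₖ₋₂, qₖ = aₖqₖ₋₁ + qₖ₋₂ (with p₋₁=1, p₋₂=0, q₋₁=0, q₋₂=1):
  k=0: a=10, p=10, q=1
  k=1: a=2, p=21, q=2
  k=2: a=2, p=52, q=5

52/5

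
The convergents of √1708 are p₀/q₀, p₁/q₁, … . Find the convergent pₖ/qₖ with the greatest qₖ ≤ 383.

√1708 = [41; 3, 20, 3, 82, …] (period length 4).
Convergents:
  p_0/q_0 = 41/1
  p_1/q_1 = 124/3
  p_2/q_2 = 2521/61
  p_3/q_3 = 7687/186
  p_4/q_4 = 632855/15313
q_3 = 186 ≤ 383 < 15313 = q_4, so the answer is 7687/186.

7687/186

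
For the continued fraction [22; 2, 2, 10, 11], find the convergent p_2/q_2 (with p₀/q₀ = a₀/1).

112/5

Using pₖ = aₖpₖ₋₁ + pₖ₋₂, qₖ = aₖqₖ₋₁ + qₖ₋₂ (with p₋₁=1, p₋₂=0, q₋₁=0, q₋₂=1):
  k=0: a=22, p=22, q=1
  k=1: a=2, p=45, q=2
  k=2: a=2, p=112, q=5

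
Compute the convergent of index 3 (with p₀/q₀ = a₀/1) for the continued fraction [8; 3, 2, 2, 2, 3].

Using pₖ = aₖpₖ₋₁ + pₖ₋₂, qₖ = aₖqₖ₋₁ + qₖ₋₂ (with p₋₁=1, p₋₂=0, q₋₁=0, q₋₂=1):
  k=0: a=8, p=8, q=1
  k=1: a=3, p=25, q=3
  k=2: a=2, p=58, q=7
  k=3: a=2, p=141, q=17

141/17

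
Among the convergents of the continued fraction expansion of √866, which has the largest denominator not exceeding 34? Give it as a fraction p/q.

206/7

√866 = [29; 2, 2, 1, 28, 1, 2, 2, 58, …] (period length 8).
Convergents:
  p_0/q_0 = 29/1
  p_1/q_1 = 59/2
  p_2/q_2 = 147/5
  p_3/q_3 = 206/7
  p_4/q_4 = 5915/201
q_3 = 7 ≤ 34 < 201 = q_4, so the answer is 206/7.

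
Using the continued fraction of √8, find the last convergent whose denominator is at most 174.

√8 = [2; 1, 4, …] (period length 2).
Convergents:
  p_0/q_0 = 2/1
  p_1/q_1 = 3/1
  p_2/q_2 = 14/5
  p_3/q_3 = 17/6
  p_4/q_4 = 82/29
  p_5/q_5 = 99/35
  p_6/q_6 = 478/169
  p_7/q_7 = 577/204
q_6 = 169 ≤ 174 < 204 = q_7, so the answer is 478/169.

478/169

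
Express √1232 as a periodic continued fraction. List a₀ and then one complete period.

a₀ = ⌊√1232⌋ = 35.

[35; 10, 70]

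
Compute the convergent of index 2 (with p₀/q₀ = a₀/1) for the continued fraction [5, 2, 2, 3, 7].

Using pₖ = aₖpₖ₋₁ + pₖ₋₂, qₖ = aₖqₖ₋₁ + qₖ₋₂ (with p₋₁=1, p₋₂=0, q₋₁=0, q₋₂=1):
  k=0: a=5, p=5, q=1
  k=1: a=2, p=11, q=2
  k=2: a=2, p=27, q=5

27/5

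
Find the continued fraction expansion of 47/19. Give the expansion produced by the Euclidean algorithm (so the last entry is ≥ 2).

47 = 2×19 + 9
19 = 2×9 + 1
9 = 9×1 + 0  (stop)
So 47/19 = [2; 2, 9].

[2; 2, 9]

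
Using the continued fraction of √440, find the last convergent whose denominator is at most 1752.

√440 = [20; 1, 40, …] (period length 2).
Convergents:
  p_0/q_0 = 20/1
  p_1/q_1 = 21/1
  p_2/q_2 = 860/41
  p_3/q_3 = 881/42
  p_4/q_4 = 36100/1721
  p_5/q_5 = 36981/1763
q_4 = 1721 ≤ 1752 < 1763 = q_5, so the answer is 36100/1721.

36100/1721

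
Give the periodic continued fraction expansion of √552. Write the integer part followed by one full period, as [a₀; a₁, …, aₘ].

a₀ = ⌊√552⌋ = 23.
With m₀=0, d₀=1 and mₖ₊₁ = dₖaₖ − mₖ, dₖ₊₁ = (n − mₖ₊₁²)/dₖ, aₖ₊₁ = ⌊(a₀+mₖ₊₁)/dₖ₊₁⌋:
  k=1: m=23, d=23, a=2
  k=2: m=23, d=1, a=46
d=1 and a=2a₀=46 at k=2, so the next step gives (m, d) = (23, 23) again — its k=1 value — and the period has length 2.

[23; 2, 46]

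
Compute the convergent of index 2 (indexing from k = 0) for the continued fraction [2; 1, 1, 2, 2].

5/2

Using pₖ = aₖpₖ₋₁ + pₖ₋₂, qₖ = aₖqₖ₋₁ + qₖ₋₂ (with p₋₁=1, p₋₂=0, q₋₁=0, q₋₂=1):
  k=0: a=2, p=2, q=1
  k=1: a=1, p=3, q=1
  k=2: a=1, p=5, q=2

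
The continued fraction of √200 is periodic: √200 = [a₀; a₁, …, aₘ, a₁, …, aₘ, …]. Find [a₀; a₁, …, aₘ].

[14; 7, 28]

a₀ = ⌊√200⌋ = 14.
With m₀=0, d₀=1 and mₖ₊₁ = dₖaₖ − mₖ, dₖ₊₁ = (n − mₖ₊₁²)/dₖ, aₖ₊₁ = ⌊(a₀+mₖ₊₁)/dₖ₊₁⌋:
  k=1: m=14, d=4, a=7
  k=2: m=14, d=1, a=28
d=1 and a=2a₀=28 at k=2, so the next step gives (m, d) = (14, 4) again — its k=1 value — and the period has length 2.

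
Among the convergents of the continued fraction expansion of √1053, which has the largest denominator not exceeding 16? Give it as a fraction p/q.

√1053 = [32; 2, 4, 2, 64, …] (period length 4).
Convergents:
  p_0/q_0 = 32/1
  p_1/q_1 = 65/2
  p_2/q_2 = 292/9
  p_3/q_3 = 649/20
q_2 = 9 ≤ 16 < 20 = q_3, so the answer is 292/9.

292/9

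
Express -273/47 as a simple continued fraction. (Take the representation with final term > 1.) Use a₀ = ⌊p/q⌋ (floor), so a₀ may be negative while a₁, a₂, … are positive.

[-6; 5, 4, 2]

-273 = -6×47 + 9
47 = 5×9 + 2
9 = 4×2 + 1
2 = 2×1 + 0  (stop)
So -273/47 = [-6; 5, 4, 2].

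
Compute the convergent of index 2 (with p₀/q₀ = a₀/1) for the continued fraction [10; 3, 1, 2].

Using pₖ = aₖpₖ₋₁ + pₖ₋₂, qₖ = aₖqₖ₋₁ + qₖ₋₂ (with p₋₁=1, p₋₂=0, q₋₁=0, q₋₂=1):
  k=0: a=10, p=10, q=1
  k=1: a=3, p=31, q=3
  k=2: a=1, p=41, q=4

41/4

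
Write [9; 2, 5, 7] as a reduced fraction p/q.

747/79

Fold from the inside: start with 7/1.
  5 + 1/7 = 36/7
  2 + 7/36 = 79/36
  9 + 36/79 = 747/79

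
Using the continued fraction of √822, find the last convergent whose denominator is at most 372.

7397/258

√822 = [28; 1, 2, 28, 2, 1, 56, …] (period length 6).
Convergents:
  p_0/q_0 = 28/1
  p_1/q_1 = 29/1
  p_2/q_2 = 86/3
  p_3/q_3 = 2437/85
  p_4/q_4 = 4960/173
  p_5/q_5 = 7397/258
  p_6/q_6 = 419192/14621
q_5 = 258 ≤ 372 < 14621 = q_6, so the answer is 7397/258.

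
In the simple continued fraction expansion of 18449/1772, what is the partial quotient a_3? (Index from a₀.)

3

18449 = 10·1772 + 729   →  a_0 = 10
1772 = 2·729 + 314   →  a_1 = 2
729 = 2·314 + 101   →  a_2 = 2
314 = 3·101 + 11   →  a_3 = 3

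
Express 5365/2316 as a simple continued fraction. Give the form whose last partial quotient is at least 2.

[2; 3, 6, 3, 1, 3, 2, 3]

5365 = 2*2316 + 733
2316 = 3*733 + 117
733 = 6*117 + 31
117 = 3*31 + 24
31 = 1*24 + 7
24 = 3*7 + 3
7 = 2*3 + 1
3 = 3*1 + 0  (stop)
So 5365/2316 = [2; 3, 6, 3, 1, 3, 2, 3].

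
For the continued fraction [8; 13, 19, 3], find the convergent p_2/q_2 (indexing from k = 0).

Using pₖ = aₖpₖ₋₁ + pₖ₋₂, qₖ = aₖqₖ₋₁ + qₖ₋₂ (with p₋₁=1, p₋₂=0, q₋₁=0, q₋₂=1):
  k=0: a=8, p=8, q=1
  k=1: a=13, p=105, q=13
  k=2: a=19, p=2003, q=248

2003/248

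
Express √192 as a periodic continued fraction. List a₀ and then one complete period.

a₀ = ⌊√192⌋ = 13.
With m₀=0, d₀=1 and mₖ₊₁ = dₖaₖ − mₖ, dₖ₊₁ = (n − mₖ₊₁²)/dₖ, aₖ₊₁ = ⌊(a₀+mₖ₊₁)/dₖ₊₁⌋:
  k=1: m=13, d=23, a=1
  k=2: m=10, d=4, a=5
  k=3: m=10, d=23, a=1
  k=4: m=13, d=1, a=26
d=1 and a=2a₀=26 at k=4, so the next step gives (m, d) = (13, 23) again — its k=1 value — and the period has length 4.

[13; 1, 5, 1, 26]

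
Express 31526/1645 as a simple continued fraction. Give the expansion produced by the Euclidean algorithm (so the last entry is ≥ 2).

[19; 6, 14, 3, 1, 4]

31526 = 19·1645 + 271
1645 = 6·271 + 19
271 = 14·19 + 5
19 = 3·5 + 4
5 = 1·4 + 1
4 = 4·1 + 0  (stop)
So 31526/1645 = [19; 6, 14, 3, 1, 4].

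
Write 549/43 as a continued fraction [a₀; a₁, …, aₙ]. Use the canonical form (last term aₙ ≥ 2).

[12; 1, 3, 3, 3]

549 = 12·43 + 33
43 = 1·33 + 10
33 = 3·10 + 3
10 = 3·3 + 1
3 = 3·1 + 0  (stop)
So 549/43 = [12; 1, 3, 3, 3].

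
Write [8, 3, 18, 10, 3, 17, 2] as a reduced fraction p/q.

508765/61096

Using pₖ = aₖpₖ₋₁ + pₖ₋₂ and qₖ = aₖqₖ₋₁ + qₖ₋₂:
  k=0: a=8, p=8, q=1
  k=1: a=3, p=25, q=3
  k=2: a=18, p=458, q=55
  k=3: a=10, p=4605, q=553
  k=4: a=3, p=14273, q=1714
  k=5: a=17, p=247246, q=29691
  k=6: a=2, p=508765, q=61096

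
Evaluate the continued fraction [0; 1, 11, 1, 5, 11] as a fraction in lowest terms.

793/860

Using pₖ = aₖpₖ₋₁ + pₖ₋₂ and qₖ = aₖqₖ₋₁ + qₖ₋₂:
  k=0: a=0, p=0, q=1
  k=1: a=1, p=1, q=1
  k=2: a=11, p=11, q=12
  k=3: a=1, p=12, q=13
  k=4: a=5, p=71, q=77
  k=5: a=11, p=793, q=860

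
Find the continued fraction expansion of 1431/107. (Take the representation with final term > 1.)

1431 = 13×107 + 40
107 = 2×40 + 27
40 = 1×27 + 13
27 = 2×13 + 1
13 = 13×1 + 0  (stop)
So 1431/107 = [13; 2, 1, 2, 13].

[13; 2, 1, 2, 13]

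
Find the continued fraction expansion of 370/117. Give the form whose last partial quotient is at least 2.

[3; 6, 6, 3]

370 = 3×117 + 19
117 = 6×19 + 3
19 = 6×3 + 1
3 = 3×1 + 0  (stop)
So 370/117 = [3; 6, 6, 3].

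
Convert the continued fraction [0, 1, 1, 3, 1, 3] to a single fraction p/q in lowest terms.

19/34

Using pₖ = aₖpₖ₋₁ + pₖ₋₂ and qₖ = aₖqₖ₋₁ + qₖ₋₂:
  k=0: a=0, p=0, q=1
  k=1: a=1, p=1, q=1
  k=2: a=1, p=1, q=2
  k=3: a=3, p=4, q=7
  k=4: a=1, p=5, q=9
  k=5: a=3, p=19, q=34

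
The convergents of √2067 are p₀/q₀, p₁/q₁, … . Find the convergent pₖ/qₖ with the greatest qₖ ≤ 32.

√2067 = [45; 2, 6, 2, 90, …] (period length 4).
Convergents:
  p_0/q_0 = 45/1
  p_1/q_1 = 91/2
  p_2/q_2 = 591/13
  p_3/q_3 = 1273/28
  p_4/q_4 = 115161/2533
q_3 = 28 ≤ 32 < 2533 = q_4, so the answer is 1273/28.

1273/28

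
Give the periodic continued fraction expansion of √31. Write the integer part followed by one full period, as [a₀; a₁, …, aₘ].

a₀ = ⌊√31⌋ = 5.

[5; 1, 1, 3, 5, 3, 1, 1, 10]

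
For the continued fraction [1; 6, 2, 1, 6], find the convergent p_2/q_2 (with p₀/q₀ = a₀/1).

15/13

Using pₖ = aₖpₖ₋₁ + pₖ₋₂, qₖ = aₖqₖ₋₁ + qₖ₋₂ (with p₋₁=1, p₋₂=0, q₋₁=0, q₋₂=1):
  k=0: a=1, p=1, q=1
  k=1: a=6, p=7, q=6
  k=2: a=2, p=15, q=13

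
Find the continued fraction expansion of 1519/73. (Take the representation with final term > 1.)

[20; 1, 4, 4, 1, 2]

1519 = 20×73 + 59
73 = 1×59 + 14
59 = 4×14 + 3
14 = 4×3 + 2
3 = 1×2 + 1
2 = 2×1 + 0  (stop)
So 1519/73 = [20; 1, 4, 4, 1, 2].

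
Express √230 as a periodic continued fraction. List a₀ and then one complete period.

[15; 6, 30]

a₀ = ⌊√230⌋ = 15.
With m₀=0, d₀=1 and mₖ₊₁ = dₖaₖ − mₖ, dₖ₊₁ = (n − mₖ₊₁²)/dₖ, aₖ₊₁ = ⌊(a₀+mₖ₊₁)/dₖ₊₁⌋:
  k=1: m=15, d=5, a=6
  k=2: m=15, d=1, a=30
d=1 and a=2a₀=30 at k=2, so the next step gives (m, d) = (15, 5) again — its k=1 value — and the period has length 2.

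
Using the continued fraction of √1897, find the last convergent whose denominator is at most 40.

392/9

√1897 = [43; 1, 1, 4, 12, 4, 1, 1, 86, …] (period length 8).
Convergents:
  p_0/q_0 = 43/1
  p_1/q_1 = 44/1
  p_2/q_2 = 87/2
  p_3/q_3 = 392/9
  p_4/q_4 = 4791/110
q_3 = 9 ≤ 40 < 110 = q_4, so the answer is 392/9.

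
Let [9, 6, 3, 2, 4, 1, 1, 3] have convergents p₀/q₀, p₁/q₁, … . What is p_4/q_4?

1786/195

Using pₖ = aₖpₖ₋₁ + pₖ₋₂, qₖ = aₖqₖ₋₁ + qₖ₋₂ (with p₋₁=1, p₋₂=0, q₋₁=0, q₋₂=1):
  k=0: a=9, p=9, q=1
  k=1: a=6, p=55, q=6
  k=2: a=3, p=174, q=19
  k=3: a=2, p=403, q=44
  k=4: a=4, p=1786, q=195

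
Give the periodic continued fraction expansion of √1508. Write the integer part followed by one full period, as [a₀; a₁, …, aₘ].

a₀ = ⌊√1508⌋ = 38.
With m₀=0, d₀=1 and mₖ₊₁ = dₖaₖ − mₖ, dₖ₊₁ = (n − mₖ₊₁²)/dₖ, aₖ₊₁ = ⌊(a₀+mₖ₊₁)/dₖ₊₁⌋:
  k=1: m=38, d=64, a=1
  k=2: m=26, d=13, a=4
  k=3: m=26, d=64, a=1
  k=4: m=38, d=1, a=76
d=1 and a=2a₀=76 at k=4, so the next step gives (m, d) = (38, 64) again — its k=1 value — and the period has length 4.

[38; 1, 4, 1, 76]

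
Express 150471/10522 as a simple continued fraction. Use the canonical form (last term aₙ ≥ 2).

150471 = 14·10522 + 3163
10522 = 3·3163 + 1033
3163 = 3·1033 + 64
1033 = 16·64 + 9
64 = 7·9 + 1
9 = 9·1 + 0  (stop)
So 150471/10522 = [14; 3, 3, 16, 7, 9].

[14; 3, 3, 16, 7, 9]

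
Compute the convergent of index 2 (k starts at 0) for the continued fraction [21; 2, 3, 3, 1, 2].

Using pₖ = aₖpₖ₋₁ + pₖ₋₂, qₖ = aₖqₖ₋₁ + qₖ₋₂ (with p₋₁=1, p₋₂=0, q₋₁=0, q₋₂=1):
  k=0: a=21, p=21, q=1
  k=1: a=2, p=43, q=2
  k=2: a=3, p=150, q=7

150/7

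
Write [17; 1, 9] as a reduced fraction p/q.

179/10

Using pₖ = aₖpₖ₋₁ + pₖ₋₂ and qₖ = aₖqₖ₋₁ + qₖ₋₂:
  k=0: a=17, p=17, q=1
  k=1: a=1, p=18, q=1
  k=2: a=9, p=179, q=10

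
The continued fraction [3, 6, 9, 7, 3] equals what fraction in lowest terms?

3885/1228

Using pₖ = aₖpₖ₋₁ + pₖ₋₂ and qₖ = aₖqₖ₋₁ + qₖ₋₂:
  k=0: a=3, p=3, q=1
  k=1: a=6, p=19, q=6
  k=2: a=9, p=174, q=55
  k=3: a=7, p=1237, q=391
  k=4: a=3, p=3885, q=1228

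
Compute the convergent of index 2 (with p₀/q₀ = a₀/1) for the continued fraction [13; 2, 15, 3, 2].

418/31

Using pₖ = aₖpₖ₋₁ + pₖ₋₂, qₖ = aₖqₖ₋₁ + qₖ₋₂ (with p₋₁=1, p₋₂=0, q₋₁=0, q₋₂=1):
  k=0: a=13, p=13, q=1
  k=1: a=2, p=27, q=2
  k=2: a=15, p=418, q=31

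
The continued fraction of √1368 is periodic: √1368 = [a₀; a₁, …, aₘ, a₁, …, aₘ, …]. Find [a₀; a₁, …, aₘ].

a₀ = ⌊√1368⌋ = 36.
With m₀=0, d₀=1 and mₖ₊₁ = dₖaₖ − mₖ, dₖ₊₁ = (n − mₖ₊₁²)/dₖ, aₖ₊₁ = ⌊(a₀+mₖ₊₁)/dₖ₊₁⌋:
  k=1: m=36, d=72, a=1
  k=2: m=36, d=1, a=72
d=1 and a=2a₀=72 at k=2, so the next step gives (m, d) = (36, 72) again — its k=1 value — and the period has length 2.

[36; 1, 72]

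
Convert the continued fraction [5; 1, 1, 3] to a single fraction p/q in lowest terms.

Using pₖ = aₖpₖ₋₁ + pₖ₋₂ and qₖ = aₖqₖ₋₁ + qₖ₋₂:
  k=0: a=5, p=5, q=1
  k=1: a=1, p=6, q=1
  k=2: a=1, p=11, q=2
  k=3: a=3, p=39, q=7

39/7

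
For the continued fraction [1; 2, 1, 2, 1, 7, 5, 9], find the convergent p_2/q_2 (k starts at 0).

Using pₖ = aₖpₖ₋₁ + pₖ₋₂, qₖ = aₖqₖ₋₁ + qₖ₋₂ (with p₋₁=1, p₋₂=0, q₋₁=0, q₋₂=1):
  k=0: a=1, p=1, q=1
  k=1: a=2, p=3, q=2
  k=2: a=1, p=4, q=3

4/3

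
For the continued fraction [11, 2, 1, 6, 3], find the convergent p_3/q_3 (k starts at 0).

227/20

Using pₖ = aₖpₖ₋₁ + pₖ₋₂, qₖ = aₖqₖ₋₁ + qₖ₋₂ (with p₋₁=1, p₋₂=0, q₋₁=0, q₋₂=1):
  k=0: a=11, p=11, q=1
  k=1: a=2, p=23, q=2
  k=2: a=1, p=34, q=3
  k=3: a=6, p=227, q=20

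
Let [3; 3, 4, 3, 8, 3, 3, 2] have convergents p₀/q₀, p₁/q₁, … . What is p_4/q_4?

1155/349

Using pₖ = aₖpₖ₋₁ + pₖ₋₂, qₖ = aₖqₖ₋₁ + qₖ₋₂ (with p₋₁=1, p₋₂=0, q₋₁=0, q₋₂=1):
  k=0: a=3, p=3, q=1
  k=1: a=3, p=10, q=3
  k=2: a=4, p=43, q=13
  k=3: a=3, p=139, q=42
  k=4: a=8, p=1155, q=349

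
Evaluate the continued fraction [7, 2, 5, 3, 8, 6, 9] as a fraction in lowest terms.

Using pₖ = aₖpₖ₋₁ + pₖ₋₂ and qₖ = aₖqₖ₋₁ + qₖ₋₂:
  k=0: a=7, p=7, q=1
  k=1: a=2, p=15, q=2
  k=2: a=5, p=82, q=11
  k=3: a=3, p=261, q=35
  k=4: a=8, p=2170, q=291
  k=5: a=6, p=13281, q=1781
  k=6: a=9, p=121699, q=16320

121699/16320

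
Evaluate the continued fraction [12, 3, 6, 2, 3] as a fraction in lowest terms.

1749/142

Fold from the inside: start with 3/1.
  2 + 1/3 = 7/3
  6 + 3/7 = 45/7
  3 + 7/45 = 142/45
  12 + 45/142 = 1749/142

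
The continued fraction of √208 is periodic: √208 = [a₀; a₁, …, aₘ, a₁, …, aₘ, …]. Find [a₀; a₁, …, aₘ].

a₀ = ⌊√208⌋ = 14.
With m₀=0, d₀=1 and mₖ₊₁ = dₖaₖ − mₖ, dₖ₊₁ = (n − mₖ₊₁²)/dₖ, aₖ₊₁ = ⌊(a₀+mₖ₊₁)/dₖ₊₁⌋:
  k=1: m=14, d=12, a=2
  k=2: m=10, d=9, a=2
  k=3: m=8, d=16, a=1
  k=4: m=8, d=9, a=2
  k=5: m=10, d=12, a=2
  k=6: m=14, d=1, a=28
d=1 and a=2a₀=28 at k=6, so the next step gives (m, d) = (14, 12) again — its k=1 value — and the period has length 6.

[14; 2, 2, 1, 2, 2, 28]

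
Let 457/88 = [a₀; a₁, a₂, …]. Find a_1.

457 = 5·88 + 17   →  a_0 = 5
88 = 5·17 + 3   →  a_1 = 5

5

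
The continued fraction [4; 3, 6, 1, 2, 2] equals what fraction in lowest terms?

Using pₖ = aₖpₖ₋₁ + pₖ₋₂ and qₖ = aₖqₖ₋₁ + qₖ₋₂:
  k=0: a=4, p=4, q=1
  k=1: a=3, p=13, q=3
  k=2: a=6, p=82, q=19
  k=3: a=1, p=95, q=22
  k=4: a=2, p=272, q=63
  k=5: a=2, p=639, q=148

639/148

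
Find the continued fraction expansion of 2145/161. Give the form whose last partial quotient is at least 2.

2145 = 13×161 + 52
161 = 3×52 + 5
52 = 10×5 + 2
5 = 2×2 + 1
2 = 2×1 + 0  (stop)
So 2145/161 = [13; 3, 10, 2, 2].

[13; 3, 10, 2, 2]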